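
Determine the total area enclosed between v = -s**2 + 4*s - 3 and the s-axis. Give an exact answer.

The curve meets the s-axis where -s**2 + 4*s - 3 = 0, i.e. -(s - 3)*(s - 1) = 0, at s = 1, 3.
On [1, 3] the curve lies above the axis; ∫[1,3] (-s**2 + 4*s - 3) ds = 4/3, giving area 4/3.

4/3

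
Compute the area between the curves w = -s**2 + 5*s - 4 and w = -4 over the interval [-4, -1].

On [-4, -1], (-s**2 + 5*s - 4) - (-4) = -s**2 + 5*s is ≤ 0 throughout, so the area is a single integral of |-s**2 + 5*s|.
∫[-4,-1] (-s**2 + 5*s) ds = -117/2; the area of that piece is 117/2.

117/2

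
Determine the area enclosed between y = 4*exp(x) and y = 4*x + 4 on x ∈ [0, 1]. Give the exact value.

-10 + 4*exp(1)

On [0, 1], (4*exp(x)) - (4*x + 4) = -4*x + 4*exp(x) - 4 is ≥ 0 throughout, so the area is a single integral of |-4*x + 4*exp(x) - 4|.
∫[0,1] (-4*x + 4*exp(x) - 4) dx = -10 + 4*exp(1).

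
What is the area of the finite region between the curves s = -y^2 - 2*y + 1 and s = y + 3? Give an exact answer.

Both boundary curves give s as a function of y, so integrate with respect to y. Setting them equal: -y^2 - 3*y - 2 = 0, i.e. -(y + 1)*(y + 2) = 0, so they meet at y = -2, -1.
For y in [-2, -1], s = -y^2 - 2*y + 1 is on the right; area = ∫[-2,-1] (-y^2 - 3*y - 2) dy = 1/6.

1/6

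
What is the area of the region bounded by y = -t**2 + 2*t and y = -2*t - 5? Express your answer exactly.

Set the curves equal: -t**2 + 2*t = -2*t - 5, so -t**2 + 4*t + 5 = 0, which factors as -(t - 5)*(t + 1) = 0. The curves meet at t = -1, 5.
On [-1, 5], y = -t**2 + 2*t is on top; that piece has area ∫[-1,5] (-t**2 + 4*t + 5) dt = 36.

36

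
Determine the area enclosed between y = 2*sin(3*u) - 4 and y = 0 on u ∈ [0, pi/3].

-4/3 + 4*pi/3

On [0, pi/3], (2*sin(3*u) - 4) - (0) = 2*sin(3*u) - 4 is ≤ 0 throughout, so the area is a single integral of |2*sin(3*u) - 4|.
∫[0,pi/3] (2*sin(3*u) - 4) du = 4/3 - 4*pi/3; the area of that piece is -4/3 + 4*pi/3.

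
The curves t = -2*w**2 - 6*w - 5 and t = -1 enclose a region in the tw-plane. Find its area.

1/3

Both boundary curves give t as a function of w, so integrate with respect to w. Setting them equal: -2*w**2 - 6*w - 4 = 0, i.e. -2*(w + 1)*(w + 2) = 0, so they meet at w = -2, -1.
For w in [-2, -1], t = -2*w**2 - 6*w - 5 is on the right; area = ∫[-2,-1] (-2*w**2 - 6*w - 4) dw = 1/3.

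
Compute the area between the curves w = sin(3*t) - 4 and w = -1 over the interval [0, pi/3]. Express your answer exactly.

On [0, pi/3], (sin(3*t) - 4) - (-1) = sin(3*t) - 3 is ≤ 0 throughout, so the area is a single integral of |sin(3*t) - 3|.
∫[0,pi/3] (sin(3*t) - 3) dt = 2/3 - pi; the area of that piece is -2/3 + pi.

-2/3 + pi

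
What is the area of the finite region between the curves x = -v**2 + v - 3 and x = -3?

1/6

Both boundary curves give x as a function of v, so integrate with respect to v. Setting them equal: -v**2 + v = 0, i.e. -v*(v - 1) = 0, so they meet at v = 0, 1.
For v in [0, 1], x = -v**2 + v - 3 is on the right; area = ∫[0,1] (-v**2 + v) dv = 1/6.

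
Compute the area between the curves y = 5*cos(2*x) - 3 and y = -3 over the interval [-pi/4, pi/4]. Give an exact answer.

On [-pi/4, pi/4], (5*cos(2*x) - 3) - (-3) = 5*cos(2*x) is ≥ 0 throughout, so the area is a single integral of |5*cos(2*x)|.
∫[-pi/4,pi/4] (5*cos(2*x)) dx = 5.

5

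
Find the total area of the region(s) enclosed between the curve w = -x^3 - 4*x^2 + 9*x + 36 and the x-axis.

The curve meets the x-axis where -x^3 - 4*x^2 + 9*x + 36 = 0, i.e. -(x - 3)*(x + 3)*(x + 4) = 0, at x = -4, -3, 3.
On [-4, -3] the curve lies below the axis; ∫[-4,-3] (-x^3 - 4*x^2 + 9*x + 36) dx = -13/12, giving area 13/12.
On [-3, 3] the curve lies above the axis; ∫[-3,3] (-x^3 - 4*x^2 + 9*x + 36) dx = 144, giving area 144.
Total area = 13/12 + 144 = 1741/12.

1741/12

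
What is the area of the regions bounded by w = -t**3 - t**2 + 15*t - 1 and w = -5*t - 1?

2521/12

Set the curves equal: -t**3 - t**2 + 15*t - 1 = -5*t - 1, so -t**3 - t**2 + 20*t = 0, which factors as -t*(t - 4)*(t + 5) = 0. The curves meet at t = -5, 0, 4.
On [-5, 0], w = -5*t - 1 is on top; that piece has area ∫[-5,0] (-(-t**3 - t**2 + 20*t)) dt = 1625/12.
On [0, 4], w = -t**3 - t**2 + 15*t - 1 is on top; that piece has area ∫[0,4] (-t**3 - t**2 + 20*t) dt = 224/3.
Total enclosed area = 1625/12 + 224/3 = 2521/12.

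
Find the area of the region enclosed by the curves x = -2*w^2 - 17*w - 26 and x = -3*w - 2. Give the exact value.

Both boundary curves give x as a function of w, so integrate with respect to w. Setting them equal: -2*w^2 - 14*w - 24 = 0, i.e. -2*(w + 3)*(w + 4) = 0, so they meet at w = -4, -3.
For w in [-4, -3], x = -2*w^2 - 17*w - 26 is on the right; area = ∫[-4,-3] (-2*w^2 - 14*w - 24) dw = 1/3.

1/3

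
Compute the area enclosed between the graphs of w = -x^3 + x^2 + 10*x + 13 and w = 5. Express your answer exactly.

Set the curves equal: -x^3 + x^2 + 10*x + 13 = 5, so -x^3 + x^2 + 10*x + 8 = 0, which factors as -(x - 4)*(x + 1)*(x + 2) = 0. The curves meet at x = -2, -1, 4.
On [-2, -1], w = 5 is on top; that piece has area ∫[-2,-1] (-(-x^3 + x^2 + 10*x + 8)) dx = 11/12.
On [-1, 4], w = -x^3 + x^2 + 10*x + 13 is on top; that piece has area ∫[-1,4] (-x^3 + x^2 + 10*x + 8) dx = 875/12.
Total enclosed area = 11/12 + 875/12 = 443/6.

443/6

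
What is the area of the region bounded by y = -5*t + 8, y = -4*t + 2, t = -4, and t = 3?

91/2

On [-4, 3], (-5*t + 8) - (-4*t + 2) = -t + 6 is ≥ 0 throughout, so the area is a single integral of |-t + 6|.
∫[-4,3] (-t + 6) dt = 91/2.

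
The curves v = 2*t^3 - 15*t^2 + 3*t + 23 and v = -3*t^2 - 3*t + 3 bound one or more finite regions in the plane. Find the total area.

81

Set the curves equal: 2*t^3 - 15*t^2 + 3*t + 23 = -3*t^2 - 3*t + 3, so 2*t^3 - 12*t^2 + 6*t + 20 = 0, which factors as 2*(t - 5)*(t - 2)*(t + 1) = 0. The curves meet at t = -1, 2, 5.
On [-1, 2], v = 2*t^3 - 15*t^2 + 3*t + 23 is on top; that piece has area ∫[-1,2] (2*t^3 - 12*t^2 + 6*t + 20) dt = 81/2.
On [2, 5], v = -3*t^2 - 3*t + 3 is on top; that piece has area ∫[2,5] (-(2*t^3 - 12*t^2 + 6*t + 20)) dt = 81/2.
Total enclosed area = 81/2 + 81/2 = 81.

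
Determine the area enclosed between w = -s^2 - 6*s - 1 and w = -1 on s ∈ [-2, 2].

The difference (-s^2 - 6*s - 1) - (-1) = -s^2 - 6*s changes sign at s = 0 inside [-2, 2], so split the integral there.
∫[-2,0] (-s^2 - 6*s) ds = 28/3.
∫[0,2] (-s^2 - 6*s) ds = -44/3; the area of that piece is 44/3.
Total area = 28/3 + 44/3 = 24.

24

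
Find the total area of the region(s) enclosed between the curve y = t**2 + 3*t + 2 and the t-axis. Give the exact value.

The curve meets the t-axis where t**2 + 3*t + 2 = 0, i.e. (t + 1)*(t + 2) = 0, at t = -2, -1.
On [-2, -1] the curve lies below the axis; ∫[-2,-1] (t**2 + 3*t + 2) dt = -1/6, giving area 1/6.

1/6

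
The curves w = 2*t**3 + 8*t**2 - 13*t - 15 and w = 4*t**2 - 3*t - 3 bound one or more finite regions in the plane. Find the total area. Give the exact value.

253/6

Set the curves equal: 2*t**3 + 8*t**2 - 13*t - 15 = 4*t**2 - 3*t - 3, so 2*t**3 + 4*t**2 - 10*t - 12 = 0, which factors as 2*(t - 2)*(t + 1)*(t + 3) = 0. The curves meet at t = -3, -1, 2.
On [-3, -1], w = 2*t**3 + 8*t**2 - 13*t - 15 is on top; that piece has area ∫[-3,-1] (2*t**3 + 4*t**2 - 10*t - 12) dt = 32/3.
On [-1, 2], w = 4*t**2 - 3*t - 3 is on top; that piece has area ∫[-1,2] (-(2*t**3 + 4*t**2 - 10*t - 12)) dt = 63/2.
Total enclosed area = 32/3 + 63/2 = 253/6.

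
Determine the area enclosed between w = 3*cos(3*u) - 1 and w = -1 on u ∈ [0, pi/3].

2

The difference (3*cos(3*u) - 1) - (-1) = 3*cos(3*u) changes sign at u = pi/6 inside [0, pi/3], so split the integral there.
∫[0,pi/6] (3*cos(3*u)) du = 1.
∫[pi/6,pi/3] (3*cos(3*u)) du = -1; the area of that piece is 1.
Total area = 1 + 1 = 2.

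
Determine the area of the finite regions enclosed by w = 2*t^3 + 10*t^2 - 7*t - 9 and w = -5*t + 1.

Set the curves equal: 2*t^3 + 10*t^2 - 7*t - 9 = -5*t + 1, so 2*t^3 + 10*t^2 - 2*t - 10 = 0, which factors as 2*(t - 1)*(t + 1)*(t + 5) = 0. The curves meet at t = -5, -1, 1.
On [-5, -1], w = 2*t^3 + 10*t^2 - 7*t - 9 is on top; that piece has area ∫[-5,-1] (2*t^3 + 10*t^2 - 2*t - 10) dt = 256/3.
On [-1, 1], w = -5*t + 1 is on top; that piece has area ∫[-1,1] (-(2*t^3 + 10*t^2 - 2*t - 10)) dt = 40/3.
Total enclosed area = 256/3 + 40/3 = 296/3.

296/3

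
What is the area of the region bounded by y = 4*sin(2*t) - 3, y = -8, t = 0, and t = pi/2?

On [0, pi/2], (4*sin(2*t) - 3) - (-8) = 4*sin(2*t) + 5 is ≥ 0 throughout, so the area is a single integral of |4*sin(2*t) + 5|.
∫[0,pi/2] (4*sin(2*t) + 5) dt = 4 + 5*pi/2.

4 + 5*pi/2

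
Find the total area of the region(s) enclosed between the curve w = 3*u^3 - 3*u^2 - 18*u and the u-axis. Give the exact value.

253/4

The curve meets the u-axis where 3*u^3 - 3*u^2 - 18*u = 0, i.e. 3*u*(u - 3)*(u + 2) = 0, at u = -2, 0, 3.
On [-2, 0] the curve lies above the axis; ∫[-2,0] (3*u^3 - 3*u^2 - 18*u) du = 16, giving area 16.
On [0, 3] the curve lies below the axis; ∫[0,3] (3*u^3 - 3*u^2 - 18*u) du = -189/4, giving area 189/4.
Total area = 16 + 189/4 = 253/4.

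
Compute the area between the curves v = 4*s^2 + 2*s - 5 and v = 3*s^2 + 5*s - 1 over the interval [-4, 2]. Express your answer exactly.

The difference (4*s^2 + 2*s - 5) - (3*s^2 + 5*s - 1) = s^2 - 3*s - 4 changes sign at s = -1 inside [-4, 2], so split the integral there.
∫[-4,-1] (s^2 - 3*s - 4) ds = 63/2.
∫[-1,2] (s^2 - 3*s - 4) ds = -27/2; the area of that piece is 27/2.
Total area = 63/2 + 27/2 = 45.

45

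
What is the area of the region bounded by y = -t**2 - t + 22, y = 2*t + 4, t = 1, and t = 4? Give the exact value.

121/6

The difference (-t**2 - t + 22) - (2*t + 4) = -t**2 - 3*t + 18 changes sign at t = 3 inside [1, 4], so split the integral there.
∫[1,3] (-t**2 - 3*t + 18) dt = 46/3.
∫[3,4] (-t**2 - 3*t + 18) dt = -29/6; the area of that piece is 29/6.
Total area = 46/3 + 29/6 = 121/6.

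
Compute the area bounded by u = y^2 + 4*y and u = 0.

Both boundary curves give u as a function of y, so integrate with respect to y. Setting them equal: y^2 + 4*y = 0, i.e. y*(y + 4) = 0, so they meet at y = -4, 0.
For y in [-4, 0], u = y^2 + 4*y is on the left; area = ∫[-4,0] (-(y^2 + 4*y)) dy = 32/3.

32/3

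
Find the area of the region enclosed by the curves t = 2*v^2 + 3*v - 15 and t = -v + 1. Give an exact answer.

Both boundary curves give t as a function of v, so integrate with respect to v. Setting them equal: 2*v^2 + 4*v - 16 = 0, i.e. 2*(v - 2)*(v + 4) = 0, so they meet at v = -4, 2.
For v in [-4, 2], t = 2*v^2 + 3*v - 15 is on the left; area = ∫[-4,2] (-(2*v^2 + 4*v - 16)) dv = 72.

72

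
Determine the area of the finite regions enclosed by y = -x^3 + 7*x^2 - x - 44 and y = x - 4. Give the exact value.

1741/12

Set the curves equal: -x^3 + 7*x^2 - x - 44 = x - 4, so -x^3 + 7*x^2 - 2*x - 40 = 0, which factors as -(x - 5)*(x - 4)*(x + 2) = 0. The curves meet at x = -2, 4, 5.
On [-2, 4], y = x - 4 is on top; that piece has area ∫[-2,4] (-(-x^3 + 7*x^2 - 2*x - 40)) dx = 144.
On [4, 5], y = -x^3 + 7*x^2 - x - 44 is on top; that piece has area ∫[4,5] (-x^3 + 7*x^2 - 2*x - 40) dx = 13/12.
Total enclosed area = 144 + 13/12 = 1741/12.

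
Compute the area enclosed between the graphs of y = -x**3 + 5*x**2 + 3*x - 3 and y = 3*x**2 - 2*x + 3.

253/12

Set the curves equal: -x**3 + 5*x**2 + 3*x - 3 = 3*x**2 - 2*x + 3, so -x**3 + 2*x**2 + 5*x - 6 = 0, which factors as -(x - 3)*(x - 1)*(x + 2) = 0. The curves meet at x = -2, 1, 3.
On [-2, 1], y = 3*x**2 - 2*x + 3 is on top; that piece has area ∫[-2,1] (-(-x**3 + 2*x**2 + 5*x - 6)) dx = 63/4.
On [1, 3], y = -x**3 + 5*x**2 + 3*x - 3 is on top; that piece has area ∫[1,3] (-x**3 + 2*x**2 + 5*x - 6) dx = 16/3.
Total enclosed area = 63/4 + 16/3 = 253/12.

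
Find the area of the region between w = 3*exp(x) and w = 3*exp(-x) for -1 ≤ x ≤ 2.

-12 + 3*exp(-2) + 3*exp(-1) + 3*exp(1) + 3*exp(2)

The difference (3*exp(x)) - (3*exp(-x)) = 3*exp(x) - 3*exp(-x) changes sign at x = 0 inside [-1, 2], so split the integral there.
∫[-1,0] (3*exp(x) - 3*exp(-x)) dx = -3*exp(1) - 3*exp(-1) + 6; the area of that piece is -6 + 3*exp(-1) + 3*exp(1).
∫[0,2] (3*exp(x) - 3*exp(-x)) dx = -6 + 3*exp(-2) + 3*exp(2).
Total area = (-6 + 3*exp(-1) + 3*exp(1)) + (-6 + 3*exp(-2) + 3*exp(2)) = -12 + 3*exp(-2) + 3*exp(-1) + 3*exp(1) + 3*exp(2).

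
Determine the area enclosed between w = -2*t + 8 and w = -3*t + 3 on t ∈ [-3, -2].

5/2

On [-3, -2], (-2*t + 8) - (-3*t + 3) = t + 5 is ≥ 0 throughout, so the area is a single integral of |t + 5|.
∫[-3,-2] (t + 5) dt = 5/2.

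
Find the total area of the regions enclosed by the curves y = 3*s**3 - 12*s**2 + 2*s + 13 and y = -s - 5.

Set the curves equal: 3*s**3 - 12*s**2 + 2*s + 13 = -s - 5, so 3*s**3 - 12*s**2 + 3*s + 18 = 0, which factors as 3*(s - 3)*(s - 2)*(s + 1) = 0. The curves meet at s = -1, 2, 3.
On [-1, 2], y = 3*s**3 - 12*s**2 + 2*s + 13 is on top; that piece has area ∫[-1,2] (3*s**3 - 12*s**2 + 3*s + 18) ds = 135/4.
On [2, 3], y = -s - 5 is on top; that piece has area ∫[2,3] (-(3*s**3 - 12*s**2 + 3*s + 18)) ds = 7/4.
Total enclosed area = 135/4 + 7/4 = 71/2.

71/2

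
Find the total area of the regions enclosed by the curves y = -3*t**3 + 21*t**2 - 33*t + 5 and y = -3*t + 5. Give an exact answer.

253/4

Set the curves equal: -3*t**3 + 21*t**2 - 33*t + 5 = -3*t + 5, so -3*t**3 + 21*t**2 - 30*t = 0, which factors as -3*t*(t - 5)*(t - 2) = 0. The curves meet at t = 0, 2, 5.
On [0, 2], y = -3*t + 5 is on top; that piece has area ∫[0,2] (-(-3*t**3 + 21*t**2 - 30*t)) dt = 16.
On [2, 5], y = -3*t**3 + 21*t**2 - 33*t + 5 is on top; that piece has area ∫[2,5] (-3*t**3 + 21*t**2 - 30*t) dt = 189/4.
Total enclosed area = 16 + 189/4 = 253/4.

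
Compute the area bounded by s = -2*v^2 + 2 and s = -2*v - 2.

9

Both boundary curves give s as a function of v, so integrate with respect to v. Setting them equal: -2*v^2 + 2*v + 4 = 0, i.e. -2*(v - 2)*(v + 1) = 0, so they meet at v = -1, 2.
For v in [-1, 2], s = -2*v^2 + 2 is on the right; area = ∫[-1,2] (-2*v^2 + 2*v + 4) dv = 9.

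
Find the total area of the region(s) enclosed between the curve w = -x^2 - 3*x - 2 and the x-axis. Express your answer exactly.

1/6

The curve meets the x-axis where -x^2 - 3*x - 2 = 0, i.e. -(x + 1)*(x + 2) = 0, at x = -2, -1.
On [-2, -1] the curve lies above the axis; ∫[-2,-1] (-x^2 - 3*x - 2) dx = 1/6, giving area 1/6.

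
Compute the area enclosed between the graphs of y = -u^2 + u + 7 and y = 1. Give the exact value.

125/6

Set the curves equal: -u^2 + u + 7 = 1, so -u^2 + u + 6 = 0, which factors as -(u - 3)*(u + 2) = 0. The curves meet at u = -2, 3.
On [-2, 3], y = -u^2 + u + 7 is on top; that piece has area ∫[-2,3] (-u^2 + u + 6) du = 125/6.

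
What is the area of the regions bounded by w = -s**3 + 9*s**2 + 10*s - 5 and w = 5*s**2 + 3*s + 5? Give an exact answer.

Set the curves equal: -s**3 + 9*s**2 + 10*s - 5 = 5*s**2 + 3*s + 5, so -s**3 + 4*s**2 + 7*s - 10 = 0, which factors as -(s - 5)*(s - 1)*(s + 2) = 0. The curves meet at s = -2, 1, 5.
On [-2, 1], w = 5*s**2 + 3*s + 5 is on top; that piece has area ∫[-2,1] (-(-s**3 + 4*s**2 + 7*s - 10)) ds = 99/4.
On [1, 5], w = -s**3 + 9*s**2 + 10*s - 5 is on top; that piece has area ∫[1,5] (-s**3 + 4*s**2 + 7*s - 10) ds = 160/3.
Total enclosed area = 99/4 + 160/3 = 937/12.

937/12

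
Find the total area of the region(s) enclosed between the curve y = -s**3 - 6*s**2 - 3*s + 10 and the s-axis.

The curve meets the s-axis where -s**3 - 6*s**2 - 3*s + 10 = 0, i.e. -(s - 1)*(s + 2)*(s + 5) = 0, at s = -5, -2, 1.
On [-5, -2] the curve lies below the axis; ∫[-5,-2] (-s**3 - 6*s**2 - 3*s + 10) ds = -81/4, giving area 81/4.
On [-2, 1] the curve lies above the axis; ∫[-2,1] (-s**3 - 6*s**2 - 3*s + 10) ds = 81/4, giving area 81/4.
Total area = 81/4 + 81/4 = 81/2.

81/2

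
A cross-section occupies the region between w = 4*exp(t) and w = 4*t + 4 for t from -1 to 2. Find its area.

On [-1, 2], (4*exp(t)) - (4*t + 4) = -4*t + 4*exp(t) - 4 is ≥ 0 throughout, so the area is a single integral of |-4*t + 4*exp(t) - 4|.
∫[-1,2] (-4*t + 4*exp(t) - 4) dt = -18 - 4*exp(-1) + 4*exp(2).

-18 - 4*exp(-1) + 4*exp(2)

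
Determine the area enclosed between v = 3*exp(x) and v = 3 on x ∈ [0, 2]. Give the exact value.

On [0, 2], (3*exp(x)) - (3) = 3*exp(x) - 3 is ≥ 0 throughout, so the area is a single integral of |3*exp(x) - 3|.
∫[0,2] (3*exp(x) - 3) dx = -9 + 3*exp(2).

-9 + 3*exp(2)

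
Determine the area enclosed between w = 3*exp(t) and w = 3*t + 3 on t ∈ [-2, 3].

-45/2 - 3*exp(-2) + 3*exp(3)

On [-2, 3], (3*exp(t)) - (3*t + 3) = -3*t + 3*exp(t) - 3 is ≥ 0 throughout, so the area is a single integral of |-3*t + 3*exp(t) - 3|.
∫[-2,3] (-3*t + 3*exp(t) - 3) dt = -45/2 - 3*exp(-2) + 3*exp(3).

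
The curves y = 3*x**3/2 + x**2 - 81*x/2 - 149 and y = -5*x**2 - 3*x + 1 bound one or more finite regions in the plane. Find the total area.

Set the curves equal: 3*x**3/2 + x**2 - 81*x/2 - 149 = -5*x**2 - 3*x + 1, so 3*x**3/2 + 6*x**2 - 75*x/2 - 150 = 0, which factors as 3*(x - 5)*(x + 4)*(x + 5)/2 = 0. The curves meet at x = -5, -4, 5.
On [-5, -4], y = 3*x**3/2 + x**2 - 81*x/2 - 149 is on top; that piece has area ∫[-5,-4] (3*x**3/2 + 6*x**2 - 75*x/2 - 150) dx = 19/8.
On [-4, 5], y = -5*x**2 - 3*x + 1 is on top; that piece has area ∫[-4,5] (-(3*x**3/2 + 6*x**2 - 75*x/2 - 150)) dx = 8019/8.
Total enclosed area = 19/8 + 8019/8 = 4019/4.

4019/4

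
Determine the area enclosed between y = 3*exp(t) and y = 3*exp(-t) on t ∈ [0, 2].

On [0, 2], (3*exp(t)) - (3*exp(-t)) = 3*exp(t) - 3*exp(-t) is ≥ 0 throughout, so the area is a single integral of |3*exp(t) - 3*exp(-t)|.
∫[0,2] (3*exp(t) - 3*exp(-t)) dt = -6 + 3*exp(-2) + 3*exp(2).

-6 + 3*exp(-2) + 3*exp(2)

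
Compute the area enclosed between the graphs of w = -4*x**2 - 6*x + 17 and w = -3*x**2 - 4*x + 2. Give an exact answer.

256/3

Set the curves equal: -4*x**2 - 6*x + 17 = -3*x**2 - 4*x + 2, so -x**2 - 2*x + 15 = 0, which factors as -(x - 3)*(x + 5) = 0. The curves meet at x = -5, 3.
On [-5, 3], w = -4*x**2 - 6*x + 17 is on top; that piece has area ∫[-5,3] (-x**2 - 2*x + 15) dx = 256/3.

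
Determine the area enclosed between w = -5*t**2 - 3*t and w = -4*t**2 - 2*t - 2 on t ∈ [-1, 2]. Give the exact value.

The difference (-5*t**2 - 3*t) - (-4*t**2 - 2*t - 2) = -t**2 - t + 2 changes sign at t = 1 inside [-1, 2], so split the integral there.
∫[-1,1] (-t**2 - t + 2) dt = 10/3.
∫[1,2] (-t**2 - t + 2) dt = -11/6; the area of that piece is 11/6.
Total area = 10/3 + 11/6 = 31/6.

31/6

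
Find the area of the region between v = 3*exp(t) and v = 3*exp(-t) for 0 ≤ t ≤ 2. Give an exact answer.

-6 + 3*exp(-2) + 3*exp(2)

On [0, 2], (3*exp(t)) - (3*exp(-t)) = 3*exp(t) - 3*exp(-t) is ≥ 0 throughout, so the area is a single integral of |3*exp(t) - 3*exp(-t)|.
∫[0,2] (3*exp(t) - 3*exp(-t)) dt = -6 + 3*exp(-2) + 3*exp(2).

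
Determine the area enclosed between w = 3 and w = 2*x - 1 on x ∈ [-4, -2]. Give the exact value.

On [-4, -2], (3) - (2*x - 1) = -2*x + 4 is ≥ 0 throughout, so the area is a single integral of |-2*x + 4|.
∫[-4,-2] (-2*x + 4) dx = 20.

20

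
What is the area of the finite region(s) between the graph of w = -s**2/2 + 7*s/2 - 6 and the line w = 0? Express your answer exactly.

1/12

The curve meets the s-axis where -s**2/2 + 7*s/2 - 6 = 0, i.e. -(s - 4)*(s - 3)/2 = 0, at s = 3, 4.
On [3, 4] the curve lies above the axis; ∫[3,4] (-s**2/2 + 7*s/2 - 6) ds = 1/12, giving area 1/12.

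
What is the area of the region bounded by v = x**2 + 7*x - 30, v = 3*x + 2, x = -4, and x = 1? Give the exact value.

On [-4, 1], (x**2 + 7*x - 30) - (3*x + 2) = x**2 + 4*x - 32 is ≤ 0 throughout, so the area is a single integral of |x**2 + 4*x - 32|.
∫[-4,1] (x**2 + 4*x - 32) dx = -505/3; the area of that piece is 505/3.

505/3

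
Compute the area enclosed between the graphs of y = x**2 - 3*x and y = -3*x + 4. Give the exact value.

32/3

Set the curves equal: x**2 - 3*x = -3*x + 4, so x**2 - 4 = 0, which factors as (x - 2)*(x + 2) = 0. The curves meet at x = -2, 2.
On [-2, 2], y = -3*x + 4 is on top; that piece has area ∫[-2,2] (-(x**2 - 4)) dx = 32/3.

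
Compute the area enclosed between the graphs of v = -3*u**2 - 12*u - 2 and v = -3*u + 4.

Set the curves equal: -3*u**2 - 12*u - 2 = -3*u + 4, so -3*u**2 - 9*u - 6 = 0, which factors as -3*(u + 1)*(u + 2) = 0. The curves meet at u = -2, -1.
On [-2, -1], v = -3*u**2 - 12*u - 2 is on top; that piece has area ∫[-2,-1] (-3*u**2 - 9*u - 6) du = 1/2.

1/2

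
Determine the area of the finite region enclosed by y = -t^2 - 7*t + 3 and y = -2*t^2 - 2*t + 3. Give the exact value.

Set the curves equal: -t^2 - 7*t + 3 = -2*t^2 - 2*t + 3, so t^2 - 5*t = 0, which factors as t*(t - 5) = 0. The curves meet at t = 0, 5.
On [0, 5], y = -2*t^2 - 2*t + 3 is on top; that piece has area ∫[0,5] (-(t^2 - 5*t)) dt = 125/6.

125/6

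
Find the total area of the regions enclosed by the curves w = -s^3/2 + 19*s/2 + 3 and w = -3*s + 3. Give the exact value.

625/4

Set the curves equal: -s^3/2 + 19*s/2 + 3 = -3*s + 3, so -s^3/2 + 25*s/2 = 0, which factors as -s*(s - 5)*(s + 5)/2 = 0. The curves meet at s = -5, 0, 5.
On [-5, 0], w = -3*s + 3 is on top; that piece has area ∫[-5,0] (-(-s^3/2 + 25*s/2)) ds = 625/8.
On [0, 5], w = -s^3/2 + 19*s/2 + 3 is on top; that piece has area ∫[0,5] (-s^3/2 + 25*s/2) ds = 625/8.
Total enclosed area = 625/8 + 625/8 = 625/4.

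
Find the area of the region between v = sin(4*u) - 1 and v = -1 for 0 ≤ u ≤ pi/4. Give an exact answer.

1/2

On [0, pi/4], (sin(4*u) - 1) - (-1) = sin(4*u) is ≥ 0 throughout, so the area is a single integral of |sin(4*u)|.
∫[0,pi/4] (sin(4*u)) du = 1/2.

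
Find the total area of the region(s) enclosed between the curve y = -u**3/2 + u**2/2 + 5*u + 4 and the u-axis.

443/12

The curve meets the u-axis where -u**3/2 + u**2/2 + 5*u + 4 = 0, i.e. -(u - 4)*(u + 1)*(u + 2)/2 = 0, at u = -2, -1, 4.
On [-2, -1] the curve lies below the axis; ∫[-2,-1] (-u**3/2 + u**2/2 + 5*u + 4) du = -11/24, giving area 11/24.
On [-1, 4] the curve lies above the axis; ∫[-1,4] (-u**3/2 + u**2/2 + 5*u + 4) du = 875/24, giving area 875/24.
Total area = 11/24 + 875/24 = 443/12.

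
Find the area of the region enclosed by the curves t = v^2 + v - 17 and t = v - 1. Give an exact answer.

Both boundary curves give t as a function of v, so integrate with respect to v. Setting them equal: v^2 - 16 = 0, i.e. (v - 4)*(v + 4) = 0, so they meet at v = -4, 4.
For v in [-4, 4], t = v^2 + v - 17 is on the left; area = ∫[-4,4] (-(v^2 - 16)) dv = 256/3.

256/3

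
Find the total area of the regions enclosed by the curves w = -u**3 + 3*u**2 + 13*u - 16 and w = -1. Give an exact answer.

Set the curves equal: -u**3 + 3*u**2 + 13*u - 16 = -1, so -u**3 + 3*u**2 + 13*u - 15 = 0, which factors as -(u - 5)*(u - 1)*(u + 3) = 0. The curves meet at u = -3, 1, 5.
On [-3, 1], w = -1 is on top; that piece has area ∫[-3,1] (-(-u**3 + 3*u**2 + 13*u - 15)) du = 64.
On [1, 5], w = -u**3 + 3*u**2 + 13*u - 16 is on top; that piece has area ∫[1,5] (-u**3 + 3*u**2 + 13*u - 15) du = 64.
Total enclosed area = 64 + 64 = 128.

128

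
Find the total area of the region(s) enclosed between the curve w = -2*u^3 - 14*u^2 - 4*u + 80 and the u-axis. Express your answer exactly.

1741/6

The curve meets the u-axis where -2*u^3 - 14*u^2 - 4*u + 80 = 0, i.e. -2*(u - 2)*(u + 4)*(u + 5) = 0, at u = -5, -4, 2.
On [-5, -4] the curve lies below the axis; ∫[-5,-4] (-2*u^3 - 14*u^2 - 4*u + 80) du = -13/6, giving area 13/6.
On [-4, 2] the curve lies above the axis; ∫[-4,2] (-2*u^3 - 14*u^2 - 4*u + 80) du = 288, giving area 288.
Total area = 13/6 + 288 = 1741/6.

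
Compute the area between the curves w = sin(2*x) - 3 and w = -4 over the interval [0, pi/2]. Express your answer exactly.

1 + pi/2

On [0, pi/2], (sin(2*x) - 3) - (-4) = sin(2*x) + 1 is ≥ 0 throughout, so the area is a single integral of |sin(2*x) + 1|.
∫[0,pi/2] (sin(2*x) + 1) dx = 1 + pi/2.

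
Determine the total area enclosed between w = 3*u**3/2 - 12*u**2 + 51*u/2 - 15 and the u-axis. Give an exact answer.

The curve meets the u-axis where 3*u**3/2 - 12*u**2 + 51*u/2 - 15 = 0, i.e. 3*(u - 5)*(u - 2)*(u - 1)/2 = 0, at u = 1, 2, 5.
On [1, 2] the curve lies above the axis; ∫[1,2] (3*u**3/2 - 12*u**2 + 51*u/2 - 15) du = 7/8, giving area 7/8.
On [2, 5] the curve lies below the axis; ∫[2,5] (3*u**3/2 - 12*u**2 + 51*u/2 - 15) du = -135/8, giving area 135/8.
Total area = 7/8 + 135/8 = 71/4.

71/4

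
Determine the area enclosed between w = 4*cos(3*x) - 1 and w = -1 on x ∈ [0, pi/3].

8/3

The difference (4*cos(3*x) - 1) - (-1) = 4*cos(3*x) changes sign at x = pi/6 inside [0, pi/3], so split the integral there.
∫[0,pi/6] (4*cos(3*x)) dx = 4/3.
∫[pi/6,pi/3] (4*cos(3*x)) dx = -4/3; the area of that piece is 4/3.
Total area = 4/3 + 4/3 = 8/3.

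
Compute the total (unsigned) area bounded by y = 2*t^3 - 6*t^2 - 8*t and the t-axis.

131/2

The curve meets the t-axis where 2*t^3 - 6*t^2 - 8*t = 0, i.e. 2*t*(t - 4)*(t + 1) = 0, at t = -1, 0, 4.
On [-1, 0] the curve lies above the axis; ∫[-1,0] (2*t^3 - 6*t^2 - 8*t) dt = 3/2, giving area 3/2.
On [0, 4] the curve lies below the axis; ∫[0,4] (2*t^3 - 6*t^2 - 8*t) dt = -64, giving area 64.
Total area = 3/2 + 64 = 131/2.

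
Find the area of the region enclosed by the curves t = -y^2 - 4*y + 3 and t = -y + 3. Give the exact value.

Both boundary curves give t as a function of y, so integrate with respect to y. Setting them equal: -y^2 - 3*y = 0, i.e. -y*(y + 3) = 0, so they meet at y = -3, 0.
For y in [-3, 0], t = -y^2 - 4*y + 3 is on the right; area = ∫[-3,0] (-y^2 - 3*y) dy = 9/2.

9/2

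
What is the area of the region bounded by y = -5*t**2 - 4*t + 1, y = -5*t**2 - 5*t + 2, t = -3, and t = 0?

15/2

On [-3, 0], (-5*t**2 - 4*t + 1) - (-5*t**2 - 5*t + 2) = t - 1 is ≤ 0 throughout, so the area is a single integral of |t - 1|.
∫[-3,0] (t - 1) dt = -15/2; the area of that piece is 15/2.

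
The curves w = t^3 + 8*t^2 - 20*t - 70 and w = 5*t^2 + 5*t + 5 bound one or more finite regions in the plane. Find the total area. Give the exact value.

Set the curves equal: t^3 + 8*t^2 - 20*t - 70 = 5*t^2 + 5*t + 5, so t^3 + 3*t^2 - 25*t - 75 = 0, which factors as (t - 5)*(t + 3)*(t + 5) = 0. The curves meet at t = -5, -3, 5.
On [-5, -3], w = t^3 + 8*t^2 - 20*t - 70 is on top; that piece has area ∫[-5,-3] (t^3 + 3*t^2 - 25*t - 75) dt = 12.
On [-3, 5], w = 5*t^2 + 5*t + 5 is on top; that piece has area ∫[-3,5] (-(t^3 + 3*t^2 - 25*t - 75)) dt = 512.
Total enclosed area = 12 + 512 = 524.

524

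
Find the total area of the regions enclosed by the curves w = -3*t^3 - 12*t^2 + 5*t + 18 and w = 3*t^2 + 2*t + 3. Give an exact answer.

Set the curves equal: -3*t^3 - 12*t^2 + 5*t + 18 = 3*t^2 + 2*t + 3, so -3*t^3 - 15*t^2 + 3*t + 15 = 0, which factors as -3*(t - 1)*(t + 1)*(t + 5) = 0. The curves meet at t = -5, -1, 1.
On [-5, -1], w = 3*t^2 + 2*t + 3 is on top; that piece has area ∫[-5,-1] (-(-3*t^3 - 15*t^2 + 3*t + 15)) dt = 128.
On [-1, 1], w = -3*t^3 - 12*t^2 + 5*t + 18 is on top; that piece has area ∫[-1,1] (-3*t^3 - 15*t^2 + 3*t + 15) dt = 20.
Total enclosed area = 128 + 20 = 148.

148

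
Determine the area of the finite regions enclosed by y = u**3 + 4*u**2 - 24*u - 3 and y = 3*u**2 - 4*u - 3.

2521/12

Set the curves equal: u**3 + 4*u**2 - 24*u - 3 = 3*u**2 - 4*u - 3, so u**3 + u**2 - 20*u = 0, which factors as u*(u - 4)*(u + 5) = 0. The curves meet at u = -5, 0, 4.
On [-5, 0], y = u**3 + 4*u**2 - 24*u - 3 is on top; that piece has area ∫[-5,0] (u**3 + u**2 - 20*u) du = 1625/12.
On [0, 4], y = 3*u**2 - 4*u - 3 is on top; that piece has area ∫[0,4] (-(u**3 + u**2 - 20*u)) du = 224/3.
Total enclosed area = 1625/12 + 224/3 = 2521/12.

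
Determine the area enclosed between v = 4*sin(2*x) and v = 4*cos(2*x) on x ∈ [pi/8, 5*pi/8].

4*sqrt(2)

On [pi/8, 5*pi/8], (4*sin(2*x)) - (4*cos(2*x)) = 4*sin(2*x) - 4*cos(2*x) is ≥ 0 throughout, so the area is a single integral of |4*sin(2*x) - 4*cos(2*x)|.
∫[pi/8,5*pi/8] (4*sin(2*x) - 4*cos(2*x)) dx = 4*sqrt(2).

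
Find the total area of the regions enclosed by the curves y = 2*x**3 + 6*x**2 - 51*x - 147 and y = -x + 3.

Set the curves equal: 2*x**3 + 6*x**2 - 51*x - 147 = -x + 3, so 2*x**3 + 6*x**2 - 50*x - 150 = 0, which factors as 2*(x - 5)*(x + 3)*(x + 5) = 0. The curves meet at x = -5, -3, 5.
On [-5, -3], y = 2*x**3 + 6*x**2 - 51*x - 147 is on top; that piece has area ∫[-5,-3] (2*x**3 + 6*x**2 - 50*x - 150) dx = 24.
On [-3, 5], y = -x + 3 is on top; that piece has area ∫[-3,5] (-(2*x**3 + 6*x**2 - 50*x - 150)) dx = 1024.
Total enclosed area = 24 + 1024 = 1048.

1048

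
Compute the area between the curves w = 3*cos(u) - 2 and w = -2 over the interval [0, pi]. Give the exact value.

6

The difference (3*cos(u) - 2) - (-2) = 3*cos(u) changes sign at u = pi/2 inside [0, pi], so split the integral there.
∫[0,pi/2] (3*cos(u)) du = 3.
∫[pi/2,pi] (3*cos(u)) du = -3; the area of that piece is 3.
Total area = 3 + 3 = 6.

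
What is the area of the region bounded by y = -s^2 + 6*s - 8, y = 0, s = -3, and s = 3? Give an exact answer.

The difference (-s^2 + 6*s - 8) - (0) = -s^2 + 6*s - 8 changes sign at s = 2 inside [-3, 3], so split the integral there.
∫[-3,2] (-s^2 + 6*s - 8) ds = -200/3; the area of that piece is 200/3.
∫[2,3] (-s^2 + 6*s - 8) ds = 2/3.
Total area = 200/3 + 2/3 = 202/3.

202/3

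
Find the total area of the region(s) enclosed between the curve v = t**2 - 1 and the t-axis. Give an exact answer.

4/3

The curve meets the t-axis where t**2 - 1 = 0, i.e. (t - 1)*(t + 1) = 0, at t = -1, 1.
On [-1, 1] the curve lies below the axis; ∫[-1,1] (t**2 - 1) dt = -4/3, giving area 4/3.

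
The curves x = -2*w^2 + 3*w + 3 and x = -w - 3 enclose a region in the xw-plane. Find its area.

64/3

Both boundary curves give x as a function of w, so integrate with respect to w. Setting them equal: -2*w^2 + 4*w + 6 = 0, i.e. -2*(w - 3)*(w + 1) = 0, so they meet at w = -1, 3.
For w in [-1, 3], x = -2*w^2 + 3*w + 3 is on the right; area = ∫[-1,3] (-2*w^2 + 4*w + 6) dw = 64/3.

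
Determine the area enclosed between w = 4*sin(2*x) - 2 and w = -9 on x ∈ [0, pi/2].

4 + 7*pi/2

On [0, pi/2], (4*sin(2*x) - 2) - (-9) = 4*sin(2*x) + 7 is ≥ 0 throughout, so the area is a single integral of |4*sin(2*x) + 7|.
∫[0,pi/2] (4*sin(2*x) + 7) dx = 4 + 7*pi/2.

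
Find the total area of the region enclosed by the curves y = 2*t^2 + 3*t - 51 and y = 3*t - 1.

Set the curves equal: 2*t^2 + 3*t - 51 = 3*t - 1, so 2*t^2 - 50 = 0, which factors as 2*(t - 5)*(t + 5) = 0. The curves meet at t = -5, 5.
On [-5, 5], y = 3*t - 1 is on top; that piece has area ∫[-5,5] (-(2*t^2 - 50)) dt = 1000/3.

1000/3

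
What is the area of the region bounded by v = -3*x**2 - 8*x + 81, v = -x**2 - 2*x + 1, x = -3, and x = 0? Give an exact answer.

On [-3, 0], (-3*x**2 - 8*x + 81) - (-x**2 - 2*x + 1) = -2*x**2 - 6*x + 80 is ≥ 0 throughout, so the area is a single integral of |-2*x**2 - 6*x + 80|.
∫[-3,0] (-2*x**2 - 6*x + 80) dx = 249.

249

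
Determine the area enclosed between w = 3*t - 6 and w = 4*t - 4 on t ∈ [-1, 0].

On [-1, 0], (3*t - 6) - (4*t - 4) = -t - 2 is ≤ 0 throughout, so the area is a single integral of |-t - 2|.
∫[-1,0] (-t - 2) dt = -3/2; the area of that piece is 3/2.

3/2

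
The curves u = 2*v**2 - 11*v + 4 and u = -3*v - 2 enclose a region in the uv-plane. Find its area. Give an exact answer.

8/3

Both boundary curves give u as a function of v, so integrate with respect to v. Setting them equal: 2*v**2 - 8*v + 6 = 0, i.e. 2*(v - 3)*(v - 1) = 0, so they meet at v = 1, 3.
For v in [1, 3], u = 2*v**2 - 11*v + 4 is on the left; area = ∫[1,3] (-(2*v**2 - 8*v + 6)) dv = 8/3.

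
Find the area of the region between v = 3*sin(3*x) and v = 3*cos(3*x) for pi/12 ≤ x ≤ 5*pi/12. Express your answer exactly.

On [pi/12, 5*pi/12], (3*sin(3*x)) - (3*cos(3*x)) = 3*sin(3*x) - 3*cos(3*x) is ≥ 0 throughout, so the area is a single integral of |3*sin(3*x) - 3*cos(3*x)|.
∫[pi/12,5*pi/12] (3*sin(3*x) - 3*cos(3*x)) dx = 2*sqrt(2).

2*sqrt(2)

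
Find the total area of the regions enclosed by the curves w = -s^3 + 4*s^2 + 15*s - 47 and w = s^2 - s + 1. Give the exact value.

517/2

Set the curves equal: -s^3 + 4*s^2 + 15*s - 47 = s^2 - s + 1, so -s^3 + 3*s^2 + 16*s - 48 = 0, which factors as -(s - 4)*(s - 3)*(s + 4) = 0. The curves meet at s = -4, 3, 4.
On [-4, 3], w = s^2 - s + 1 is on top; that piece has area ∫[-4,3] (-(-s^3 + 3*s^2 + 16*s - 48)) ds = 1029/4.
On [3, 4], w = -s^3 + 4*s^2 + 15*s - 47 is on top; that piece has area ∫[3,4] (-s^3 + 3*s^2 + 16*s - 48) ds = 5/4.
Total enclosed area = 1029/4 + 5/4 = 517/2.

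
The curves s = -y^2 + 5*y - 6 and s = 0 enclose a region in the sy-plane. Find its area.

1/6

Both boundary curves give s as a function of y, so integrate with respect to y. Setting them equal: -y^2 + 5*y - 6 = 0, i.e. -(y - 3)*(y - 2) = 0, so they meet at y = 2, 3.
For y in [2, 3], s = -y^2 + 5*y - 6 is on the right; area = ∫[2,3] (-y^2 + 5*y - 6) dy = 1/6.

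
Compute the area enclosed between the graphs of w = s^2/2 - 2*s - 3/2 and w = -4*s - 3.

2/3

Set the curves equal: s^2/2 - 2*s - 3/2 = -4*s - 3, so s^2/2 + 2*s + 3/2 = 0, which factors as (s + 1)*(s + 3)/2 = 0. The curves meet at s = -3, -1.
On [-3, -1], w = -4*s - 3 is on top; that piece has area ∫[-3,-1] (-(s^2/2 + 2*s + 3/2)) ds = 2/3.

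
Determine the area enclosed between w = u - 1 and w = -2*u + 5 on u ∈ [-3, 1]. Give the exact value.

On [-3, 1], (u - 1) - (-2*u + 5) = 3*u - 6 is ≤ 0 throughout, so the area is a single integral of |3*u - 6|.
∫[-3,1] (3*u - 6) du = -36; the area of that piece is 36.

36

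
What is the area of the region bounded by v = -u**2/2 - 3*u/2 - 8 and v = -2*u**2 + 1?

125/4

Set the curves equal: -u**2/2 - 3*u/2 - 8 = -2*u**2 + 1, so 3*u**2/2 - 3*u/2 - 9 = 0, which factors as 3*(u - 3)*(u + 2)/2 = 0. The curves meet at u = -2, 3.
On [-2, 3], v = -2*u**2 + 1 is on top; that piece has area ∫[-2,3] (-(3*u**2/2 - 3*u/2 - 9)) du = 125/4.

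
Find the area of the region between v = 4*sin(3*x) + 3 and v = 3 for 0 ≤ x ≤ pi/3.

8/3

On [0, pi/3], (4*sin(3*x) + 3) - (3) = 4*sin(3*x) is ≥ 0 throughout, so the area is a single integral of |4*sin(3*x)|.
∫[0,pi/3] (4*sin(3*x)) dx = 8/3.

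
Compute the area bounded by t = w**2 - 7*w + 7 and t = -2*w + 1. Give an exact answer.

1/6

Both boundary curves give t as a function of w, so integrate with respect to w. Setting them equal: w**2 - 5*w + 6 = 0, i.e. (w - 3)*(w - 2) = 0, so they meet at w = 2, 3.
For w in [2, 3], t = w**2 - 7*w + 7 is on the left; area = ∫[2,3] (-(w**2 - 5*w + 6)) dw = 1/6.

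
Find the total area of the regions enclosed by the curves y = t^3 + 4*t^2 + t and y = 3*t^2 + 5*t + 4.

71/6

Set the curves equal: t^3 + 4*t^2 + t = 3*t^2 + 5*t + 4, so t^3 + t^2 - 4*t - 4 = 0, which factors as (t - 2)*(t + 1)*(t + 2) = 0. The curves meet at t = -2, -1, 2.
On [-2, -1], y = t^3 + 4*t^2 + t is on top; that piece has area ∫[-2,-1] (t^3 + t^2 - 4*t - 4) dt = 7/12.
On [-1, 2], y = 3*t^2 + 5*t + 4 is on top; that piece has area ∫[-1,2] (-(t^3 + t^2 - 4*t - 4)) dt = 45/4.
Total enclosed area = 7/12 + 45/4 = 71/6.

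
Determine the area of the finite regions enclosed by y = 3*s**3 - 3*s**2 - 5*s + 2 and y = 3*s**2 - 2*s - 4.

37/4

Set the curves equal: 3*s**3 - 3*s**2 - 5*s + 2 = 3*s**2 - 2*s - 4, so 3*s**3 - 6*s**2 - 3*s + 6 = 0, which factors as 3*(s - 2)*(s - 1)*(s + 1) = 0. The curves meet at s = -1, 1, 2.
On [-1, 1], y = 3*s**3 - 3*s**2 - 5*s + 2 is on top; that piece has area ∫[-1,1] (3*s**3 - 6*s**2 - 3*s + 6) ds = 8.
On [1, 2], y = 3*s**2 - 2*s - 4 is on top; that piece has area ∫[1,2] (-(3*s**3 - 6*s**2 - 3*s + 6)) ds = 5/4.
Total enclosed area = 8 + 5/4 = 37/4.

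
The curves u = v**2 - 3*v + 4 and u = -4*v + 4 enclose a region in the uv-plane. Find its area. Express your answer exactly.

1/6

Both boundary curves give u as a function of v, so integrate with respect to v. Setting them equal: v**2 + v = 0, i.e. v*(v + 1) = 0, so they meet at v = -1, 0.
For v in [-1, 0], u = v**2 - 3*v + 4 is on the left; area = ∫[-1,0] (-(v**2 + v)) dv = 1/6.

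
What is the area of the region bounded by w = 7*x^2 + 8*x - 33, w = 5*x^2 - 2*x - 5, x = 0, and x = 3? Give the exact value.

The difference (7*x^2 + 8*x - 33) - (5*x^2 - 2*x - 5) = 2*x^2 + 10*x - 28 changes sign at x = 2 inside [0, 3], so split the integral there.
∫[0,2] (2*x^2 + 10*x - 28) dx = -92/3; the area of that piece is 92/3.
∫[2,3] (2*x^2 + 10*x - 28) dx = 29/3.
Total area = 92/3 + 29/3 = 121/3.

121/3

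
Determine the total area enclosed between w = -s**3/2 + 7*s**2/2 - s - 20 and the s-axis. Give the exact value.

The curve meets the s-axis where -s**3/2 + 7*s**2/2 - s - 20 = 0, i.e. -(s - 5)*(s - 4)*(s + 2)/2 = 0, at s = -2, 4, 5.
On [-2, 4] the curve lies below the axis; ∫[-2,4] (-s**3/2 + 7*s**2/2 - s - 20) ds = -72, giving area 72.
On [4, 5] the curve lies above the axis; ∫[4,5] (-s**3/2 + 7*s**2/2 - s - 20) ds = 13/24, giving area 13/24.
Total area = 72 + 13/24 = 1741/24.

1741/24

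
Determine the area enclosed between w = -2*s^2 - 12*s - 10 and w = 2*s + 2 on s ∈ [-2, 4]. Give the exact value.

638/3

The difference (-2*s^2 - 12*s - 10) - (2*s + 2) = -2*s^2 - 14*s - 12 changes sign at s = -1 inside [-2, 4], so split the integral there.
∫[-2,-1] (-2*s^2 - 14*s - 12) ds = 13/3.
∫[-1,4] (-2*s^2 - 14*s - 12) ds = -625/3; the area of that piece is 625/3.
Total area = 13/3 + 625/3 = 638/3.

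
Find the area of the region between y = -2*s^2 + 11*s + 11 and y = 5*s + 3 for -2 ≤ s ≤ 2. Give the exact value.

The difference (-2*s^2 + 11*s + 11) - (5*s + 3) = -2*s^2 + 6*s + 8 changes sign at s = -1 inside [-2, 2], so split the integral there.
∫[-2,-1] (-2*s^2 + 6*s + 8) ds = -17/3; the area of that piece is 17/3.
∫[-1,2] (-2*s^2 + 6*s + 8) ds = 27.
Total area = 17/3 + 27 = 98/3.

98/3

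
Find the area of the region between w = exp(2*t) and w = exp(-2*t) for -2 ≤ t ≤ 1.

-2 + exp(-4)/2 + exp(-2)/2 + exp(2)/2 + exp(4)/2

The difference (exp(2*t)) - (exp(-2*t)) = exp(2*t) - exp(-2*t) changes sign at t = 0 inside [-2, 1], so split the integral there.
∫[-2,0] (exp(2*t) - exp(-2*t)) dt = -exp(4)/2 - exp(-4)/2 + 1; the area of that piece is -1 + exp(-4)/2 + exp(4)/2.
∫[0,1] (exp(2*t) - exp(-2*t)) dt = -1 + exp(-2)/2 + exp(2)/2.
Total area = (-1 + exp(-4)/2 + exp(4)/2) + (-1 + exp(-2)/2 + exp(2)/2) = -2 + exp(-4)/2 + exp(-2)/2 + exp(2)/2 + exp(4)/2.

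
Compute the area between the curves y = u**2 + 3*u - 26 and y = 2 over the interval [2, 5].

The difference (u**2 + 3*u - 26) - (2) = u**2 + 3*u - 28 changes sign at u = 4 inside [2, 5], so split the integral there.
∫[2,4] (u**2 + 3*u - 28) du = -58/3; the area of that piece is 58/3.
∫[4,5] (u**2 + 3*u - 28) du = 35/6.
Total area = 58/3 + 35/6 = 151/6.

151/6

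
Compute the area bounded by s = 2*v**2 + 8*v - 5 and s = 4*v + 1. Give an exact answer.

Both boundary curves give s as a function of v, so integrate with respect to v. Setting them equal: 2*v**2 + 4*v - 6 = 0, i.e. 2*(v - 1)*(v + 3) = 0, so they meet at v = -3, 1.
For v in [-3, 1], s = 2*v**2 + 8*v - 5 is on the left; area = ∫[-3,1] (-(2*v**2 + 4*v - 6)) dv = 64/3.

64/3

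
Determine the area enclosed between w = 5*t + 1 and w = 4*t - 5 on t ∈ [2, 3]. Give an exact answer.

17/2

On [2, 3], (5*t + 1) - (4*t - 5) = t + 6 is ≥ 0 throughout, so the area is a single integral of |t + 6|.
∫[2,3] (t + 6) dt = 17/2.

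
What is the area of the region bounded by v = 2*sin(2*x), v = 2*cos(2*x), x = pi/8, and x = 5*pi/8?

2*sqrt(2)

On [pi/8, 5*pi/8], (2*sin(2*x)) - (2*cos(2*x)) = 2*sin(2*x) - 2*cos(2*x) is ≥ 0 throughout, so the area is a single integral of |2*sin(2*x) - 2*cos(2*x)|.
∫[pi/8,5*pi/8] (2*sin(2*x) - 2*cos(2*x)) dx = 2*sqrt(2).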